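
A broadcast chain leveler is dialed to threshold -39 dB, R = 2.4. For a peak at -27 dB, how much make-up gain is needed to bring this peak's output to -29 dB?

Overshoot 12 dB → 12/2.4 = 5 dB after compression, so the compressed level is -39 + 5 = -34 dB.
Make-up = target − compressed = -29 − (-34) = 5 dB.

5 dB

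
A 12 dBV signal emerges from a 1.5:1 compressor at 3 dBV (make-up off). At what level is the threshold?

-15 dBV

Input is 27 dB above T (since output overshoot × R = input overshoot: (3 − T)·1.5 = 12 − T gives T = -15 dBV).
Check: -15 + (12 − (-15))/1.5 = -15 + 18 = 3 dBV. ✓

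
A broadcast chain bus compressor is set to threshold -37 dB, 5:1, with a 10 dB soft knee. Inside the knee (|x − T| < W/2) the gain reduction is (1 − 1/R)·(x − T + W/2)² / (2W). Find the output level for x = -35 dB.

x − T + W/2 = -35 − (-37) + 5 = 7.
GR = (1 − 1/5) × 7² / 20 = 0.8 × 49 / 20 = 1.96 dB.
Output = -35 − 1.96 = -36.96 dB.

-36.96 dB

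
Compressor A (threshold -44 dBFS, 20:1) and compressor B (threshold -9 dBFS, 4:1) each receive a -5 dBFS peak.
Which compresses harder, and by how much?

A, by 34.05 dB

A: GR = 39 − 39/20 = 37.05 dB.
B: GR = 4 − 4/4 = 3 dB.
A applies 34.05 dB more gain reduction.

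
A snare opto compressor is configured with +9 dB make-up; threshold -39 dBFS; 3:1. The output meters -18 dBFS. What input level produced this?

Stripping the +9 dB make-up gives -27 dBFS at the gain stage.
The compressed level sits -27 − (-39) = 12 dB over threshold.
Input overshoot = R × output overshoot = 36 dB → input = -39 + 36 = -3 dBFS.

-3 dBFS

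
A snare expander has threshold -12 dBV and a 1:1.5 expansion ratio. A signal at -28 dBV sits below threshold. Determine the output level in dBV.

-36 dBV

The input is 16 dB below the -12 dBV threshold.
A 1:1.5 expander multiplies undershoot by 1.5: 16 × 1.5 = 24 dB below threshold.
Output = -12 − 24 = -36 dBV.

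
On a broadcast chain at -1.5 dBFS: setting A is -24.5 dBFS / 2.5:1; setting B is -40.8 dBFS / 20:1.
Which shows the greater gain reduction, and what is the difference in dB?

B, by 23.535 dB

A: overshoot 23 dB → output overshoot 9.2 dB → GR 13.8 dB.
B: overshoot 39.3 dB → output overshoot 1.965 dB → GR 37.335 dB.
B applies 23.535 dB more gain reduction.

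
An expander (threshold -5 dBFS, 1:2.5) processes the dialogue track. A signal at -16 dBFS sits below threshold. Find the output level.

The input is 11 dB below the -5 dBFS threshold.
A 1:2.5 expander multiplies undershoot by 2.5: 11 × 2.5 = 27.5 dB below threshold.
Output = -5 − 27.5 = -32.5 dBFS.

-32.5 dBFS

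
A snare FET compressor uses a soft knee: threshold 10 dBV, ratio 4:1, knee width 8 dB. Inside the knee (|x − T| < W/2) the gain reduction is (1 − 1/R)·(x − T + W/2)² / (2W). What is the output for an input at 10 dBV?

x − T + W/2 = 10 − 10 + 4 = 4.
GR = (1 − 1/4) × 4² / 16 = 0.75 × 16 / 16 = 0.75 dB.
Output = 10 − 0.75 = 9.25 dBV.

9.25 dBV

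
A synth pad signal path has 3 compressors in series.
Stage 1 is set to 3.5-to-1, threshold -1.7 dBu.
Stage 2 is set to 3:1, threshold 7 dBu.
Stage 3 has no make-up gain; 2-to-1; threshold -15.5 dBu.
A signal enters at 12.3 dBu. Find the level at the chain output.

-6.6 dBu

Stage 1: 12.3 dBu is 14 dB over -1.7 dBu; at 3.5:1 that becomes 4 dB over, giving 2.3 dBu.
Stage 2: 2.3 dBu ≤ 7 dBu, so stage 2 doesn't engage; output 2.3 dBu.
Stage 3: 2.3 dBu is 17.8 dB over -15.5 dBu; at 2:1 that becomes 8.9 dB over, giving -6.6 dBu.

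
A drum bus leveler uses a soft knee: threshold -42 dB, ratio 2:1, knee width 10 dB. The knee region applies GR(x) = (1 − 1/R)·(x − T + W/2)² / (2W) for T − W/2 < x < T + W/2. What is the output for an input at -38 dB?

x − T + W/2 = -38 − (-42) + 5 = 9.
GR = (1 − 1/2) × 9² / 20 = 0.5 × 81 / 20 = 2.025 dB.
Output = -38 − 2.025 = -40.025 dB.

-40.025 dB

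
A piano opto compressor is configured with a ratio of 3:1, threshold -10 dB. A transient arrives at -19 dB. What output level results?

-19 dB is 9 dB below the -10 dB threshold, so no gain reduction is applied.
Output = input = -19 dB.

-19 dB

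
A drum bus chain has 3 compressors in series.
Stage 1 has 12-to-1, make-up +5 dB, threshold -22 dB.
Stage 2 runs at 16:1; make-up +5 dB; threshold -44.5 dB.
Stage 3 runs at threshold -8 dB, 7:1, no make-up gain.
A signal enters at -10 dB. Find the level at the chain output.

-37.71875 dB

Stage 1: overshoot 12 dB → 12/12 = 1 dB → -21 dB; +5 dB make-up → -16 dB.
Stage 2: 28.5 dB above -44.5 dB, reduced 16:1 to 1.78125 dB above → -42.71875 dB; +5 dB make-up → -37.71875 dB.
Stage 3: below threshold (-37.71875 ≤ -8); passes unchanged; output -37.71875 dB.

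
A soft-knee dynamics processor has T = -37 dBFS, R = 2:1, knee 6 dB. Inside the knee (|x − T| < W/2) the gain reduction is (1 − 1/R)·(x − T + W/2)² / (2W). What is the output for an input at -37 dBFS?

x − T + W/2 = -37 − (-37) + 3 = 3.
GR = (1 − 1/2) × 3² / 12 = 0.5 × 9 / 12 = 0.375 dB.
Output = -37 − 0.375 = -37.375 dBFS.

-37.375 dBFS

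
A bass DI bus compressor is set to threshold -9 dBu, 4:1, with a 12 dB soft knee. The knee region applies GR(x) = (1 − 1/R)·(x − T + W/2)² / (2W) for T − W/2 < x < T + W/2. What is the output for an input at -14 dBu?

x − T + W/2 = -14 − (-9) + 6 = 1.
GR = (1 − 1/4) × 1² / 24 = 0.75 × 1 / 24 = 0.03125 dB.
Output = -14 − 0.03125 = -14.03125 dBu.

-14.03125 dBu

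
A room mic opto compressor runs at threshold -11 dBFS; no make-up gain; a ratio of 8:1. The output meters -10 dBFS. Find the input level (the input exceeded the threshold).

-3 dBFS

The compressed level sits -10 − (-11) = 1 dB over threshold.
Before 8:1 compression the overshoot was 1 × 8 = 8 dB, so input = -11 + 8 = -3 dBFS.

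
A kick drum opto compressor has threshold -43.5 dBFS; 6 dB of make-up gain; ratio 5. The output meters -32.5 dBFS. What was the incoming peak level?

-18.5 dBFS

Remove make-up: -32.5 − 6 = -38.5 dBFS.
Post-compression overshoot = -38.5 − (-43.5) = 5 dB.
Input overshoot = R × output overshoot = 25 dB → input = -43.5 + 25 = -18.5 dBFS.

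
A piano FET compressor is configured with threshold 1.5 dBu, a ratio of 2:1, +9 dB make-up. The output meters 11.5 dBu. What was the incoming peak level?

Remove make-up: 11.5 − 9 = 2.5 dBu.
Post-compression overshoot = 2.5 − 1.5 = 1 dB.
Undo the ratio: input overshoot = 1 × 2 = 2 dB, giving input = 3.5 dBu.

3.5 dBu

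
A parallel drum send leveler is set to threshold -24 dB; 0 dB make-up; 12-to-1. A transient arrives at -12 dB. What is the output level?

-23 dB

The input is 12 dB above the -24 dB threshold.
12:1 compression reduces that to 12/12 = 1 dB over.
That puts the output at -23 dB.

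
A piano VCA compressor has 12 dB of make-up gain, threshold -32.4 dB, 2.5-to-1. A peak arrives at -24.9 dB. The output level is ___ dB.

-17.4 dB

-24.9 dB sits 7.5 dB over threshold.
2.5:1 compression reduces that to 7.5/2.5 = 3 dB over.
So the level is -32.4 + 3 = -29.4 dB; make-up adds 12 dB, giving -17.4 dB.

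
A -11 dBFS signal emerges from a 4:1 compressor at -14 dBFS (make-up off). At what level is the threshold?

Let T be the threshold. Output overshoot = (input overshoot)/R, so -14 − T = (-11 − T)/4.
4·(-14 − T) = -11 − T → 3·T = -56 − (-11) = -45.
T = -45/3 = -15 dBFS.

-15 dBFS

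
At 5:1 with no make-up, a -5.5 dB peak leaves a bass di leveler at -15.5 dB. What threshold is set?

-18 dB

Input is 12.5 dB above T (since output overshoot × R = input overshoot: (-15.5 − T)·5 = -5.5 − T gives T = -18 dB).
Check: -18 + (-5.5 − (-18))/5 = -18 + 2.5 = -15.5 dB. ✓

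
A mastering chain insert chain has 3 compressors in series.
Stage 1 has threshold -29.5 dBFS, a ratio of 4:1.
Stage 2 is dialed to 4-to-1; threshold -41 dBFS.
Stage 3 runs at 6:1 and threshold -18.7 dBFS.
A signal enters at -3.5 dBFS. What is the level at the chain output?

Stage 1: -3.5 dBFS is 26 dB over -29.5 dBFS; at 4:1 that becomes 6.5 dB over, giving -23 dBFS.
Stage 2: overshoot 18 dB → 18/4 = 4.5 dB → -36.5 dBFS.
Stage 3: below threshold (-36.5 ≤ -18.7); passes unchanged; output -36.5 dBFS.

-36.5 dBFS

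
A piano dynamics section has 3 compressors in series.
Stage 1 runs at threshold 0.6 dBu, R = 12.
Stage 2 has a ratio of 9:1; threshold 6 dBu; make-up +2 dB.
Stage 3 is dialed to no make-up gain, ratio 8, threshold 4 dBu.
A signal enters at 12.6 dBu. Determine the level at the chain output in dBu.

3.6 dBu

Stage 1: 12 dB above 0.6 dBu, reduced 12:1 to 1 dB above → 1.6 dBu.
Stage 2: 1.6 dBu is at or below the 6 dBu threshold — no compression; make-up brings it to 3.6 dBu.
Stage 3: below threshold (3.6 ≤ 4); passes unchanged; output 3.6 dBu.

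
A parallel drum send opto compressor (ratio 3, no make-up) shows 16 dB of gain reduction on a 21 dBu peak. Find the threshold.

-3 dBu

Gain reduction = 21 − 5 = 16 dB; output overshoot = GR / (R − 1) = 16 / 2 = 8 dB.
Threshold = output − output overshoot = 5 − 8 = -3 dBu.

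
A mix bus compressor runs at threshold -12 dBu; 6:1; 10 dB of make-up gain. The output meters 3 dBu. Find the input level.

18 dBu

Before make-up, the level was 3 − 10 = -7 dBu.
The compressed level sits -7 − (-12) = 5 dB over threshold.
Undo the ratio: input overshoot = 5 × 6 = 30 dB, giving input = 18 dBu.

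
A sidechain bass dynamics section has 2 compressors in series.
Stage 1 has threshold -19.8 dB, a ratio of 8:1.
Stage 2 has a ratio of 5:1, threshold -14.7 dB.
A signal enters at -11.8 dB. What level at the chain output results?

-18.8 dB

Stage 1: 8 dB above -19.8 dB, reduced 8:1 to 1 dB above → -18.8 dB.
Stage 2: below threshold (-18.8 ≤ -14.7); passes unchanged; output -18.8 dB.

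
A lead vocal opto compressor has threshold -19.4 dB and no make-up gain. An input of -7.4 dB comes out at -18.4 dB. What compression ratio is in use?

Input overshoot = -7.4 − (-19.4) = 12 dB; output overshoot = -18.4 − (-19.4) = 1 dB.
Ratio = 12 / 1 = 12.

12:1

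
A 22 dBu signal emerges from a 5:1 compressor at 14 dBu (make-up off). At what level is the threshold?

Let T be the threshold. Output overshoot = (input overshoot)/R, so 14 − T = (22 − T)/5.
5·(14 − T) = 22 − T → 4·T = 70 − 22 = 48.
T = 48/4 = 12 dBu.

12 dBu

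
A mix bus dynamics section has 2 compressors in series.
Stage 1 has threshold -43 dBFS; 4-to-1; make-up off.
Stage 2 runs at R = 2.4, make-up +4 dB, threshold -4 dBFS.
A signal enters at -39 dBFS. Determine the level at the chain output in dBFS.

Stage 1: 4 dB above -43 dBFS, reduced 4:1 to 1 dB above → -42 dBFS.
Stage 2: -42 dBFS ≤ -4 dBFS, so stage 2 doesn't engage; make-up brings it to -38 dBFS.

-38 dBFS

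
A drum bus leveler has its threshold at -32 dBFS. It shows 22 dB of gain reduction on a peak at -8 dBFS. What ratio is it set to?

12:1

Input overshoot = -8 − (-32) = 24 dB.
Output overshoot = 24 − 22 = 2 dB.
Ratio = input overshoot / output overshoot = 24 / 2 = 12.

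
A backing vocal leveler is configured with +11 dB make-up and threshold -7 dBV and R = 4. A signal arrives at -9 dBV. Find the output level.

2 dBV

-9 dBV is 2 dB below the -7 dBV threshold, so no gain reduction is applied.
Make-up gain adds 11 dB: -9 + 11 = 2 dBV.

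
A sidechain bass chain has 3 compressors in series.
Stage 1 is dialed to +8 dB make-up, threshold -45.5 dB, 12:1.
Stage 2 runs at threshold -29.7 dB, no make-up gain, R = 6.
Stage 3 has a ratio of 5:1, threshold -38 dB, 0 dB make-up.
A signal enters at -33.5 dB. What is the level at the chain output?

-37.7 dB

Stage 1: overshoot 12 dB → 12/12 = 1 dB → -44.5 dB; +8 dB make-up → -36.5 dB.
Stage 2: -36.5 dB ≤ -29.7 dB, so stage 2 doesn't engage; output -36.5 dB.
Stage 3: overshoot 1.5 dB → 1.5/5 = 0.3 dB → -37.7 dB.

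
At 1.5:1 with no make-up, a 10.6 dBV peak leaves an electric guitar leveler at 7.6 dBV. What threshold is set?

1.6 dBV

Input is 9 dB above T (since output overshoot × R = input overshoot: (7.6 − T)·1.5 = 10.6 − T gives T = 1.6 dBV).
Check: 1.6 + (10.6 − 1.6)/1.5 = 1.6 + 6 = 7.6 dBV. ✓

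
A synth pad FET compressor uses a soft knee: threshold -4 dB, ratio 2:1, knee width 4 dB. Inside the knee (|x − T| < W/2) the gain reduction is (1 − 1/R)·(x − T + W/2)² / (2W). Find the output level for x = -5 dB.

-5.0625 dB

x − T + W/2 = -5 − (-4) + 2 = 1.
GR = (1 − 1/2) × 1² / 8 = 0.5 × 1 / 8 = 0.0625 dB.
Output = -5 − 0.0625 = -5.0625 dB.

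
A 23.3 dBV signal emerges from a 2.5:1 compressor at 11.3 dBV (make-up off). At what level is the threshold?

3.3 dBV

Input is 20 dB above T (since output overshoot × R = input overshoot: (11.3 − T)·2.5 = 23.3 − T gives T = 3.3 dBV).
Check: 3.3 + (23.3 − 3.3)/2.5 = 3.3 + 8 = 11.3 dBV. ✓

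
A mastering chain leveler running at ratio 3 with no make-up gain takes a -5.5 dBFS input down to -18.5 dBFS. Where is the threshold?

Gain reduction = -5.5 − (-18.5) = 13 dB; output overshoot = GR / (R − 1) = 13 / 2 = 6.5 dB.
Threshold = output − output overshoot = -18.5 − 6.5 = -25 dBFS.

-25 dBFS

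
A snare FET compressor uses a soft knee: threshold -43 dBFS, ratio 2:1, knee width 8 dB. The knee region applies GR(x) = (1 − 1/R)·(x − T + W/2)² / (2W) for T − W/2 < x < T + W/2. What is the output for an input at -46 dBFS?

-46.03125 dBFS

x − T + W/2 = -46 − (-43) + 4 = 1.
GR = (1 − 1/2) × 1² / 16 = 0.5 × 1 / 16 = 0.03125 dB.
Output = -46 − 0.03125 = -46.03125 dBFS.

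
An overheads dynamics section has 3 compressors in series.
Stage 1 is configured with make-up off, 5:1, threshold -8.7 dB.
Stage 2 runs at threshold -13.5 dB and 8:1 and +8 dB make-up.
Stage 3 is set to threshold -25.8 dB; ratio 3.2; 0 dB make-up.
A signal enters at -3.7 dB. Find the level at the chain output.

Stage 1: 5 dB above -8.7 dB, reduced 5:1 to 1 dB above → -7.7 dB.
Stage 2: -7.7 dB is 5.8 dB over -13.5 dB; at 8:1 that becomes 0.725 dB over, giving -12.775 dB; +8 dB make-up → -4.775 dB.
Stage 3: -4.775 dB is 21.025 dB over -25.8 dB; at 3.2:1 that becomes 6.570312 dB over, giving -19.229688 dB.

-19.229688 dB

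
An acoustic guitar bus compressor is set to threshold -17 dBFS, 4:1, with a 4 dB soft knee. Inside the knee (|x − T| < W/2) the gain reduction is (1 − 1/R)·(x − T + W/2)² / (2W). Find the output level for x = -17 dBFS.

x − T + W/2 = -17 − (-17) + 2 = 2.
GR = (1 − 1/4) × 2² / 8 = 0.75 × 4 / 8 = 0.375 dB.
Output = -17 − 0.375 = -17.375 dBFS.

-17.375 dBFS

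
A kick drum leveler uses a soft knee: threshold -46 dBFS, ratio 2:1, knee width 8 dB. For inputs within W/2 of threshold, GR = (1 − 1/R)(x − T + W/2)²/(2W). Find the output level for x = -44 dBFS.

x − T + W/2 = -44 − (-46) + 4 = 6.
GR = (1 − 1/2) × 6² / 16 = 0.5 × 36 / 16 = 1.125 dB.
Output = -44 − 1.125 = -45.125 dBFS.

-45.125 dBFS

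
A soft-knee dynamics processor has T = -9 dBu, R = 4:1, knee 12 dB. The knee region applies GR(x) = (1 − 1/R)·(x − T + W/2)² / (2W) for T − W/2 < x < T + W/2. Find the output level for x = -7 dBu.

-9 dBu

x − T + W/2 = -7 − (-9) + 6 = 8.
GR = (1 − 1/4) × 8² / 24 = 0.75 × 64 / 24 = 2 dB.
Output = -7 − 2 = -9 dBu.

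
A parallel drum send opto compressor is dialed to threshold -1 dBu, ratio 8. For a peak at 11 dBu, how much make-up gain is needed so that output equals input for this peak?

10.5 dB

Overshoot 12 dB → 12/8 = 1.5 dB after compression, so the compressed level is -1 + 1.5 = 0.5 dBu.
Make-up = target − compressed = 11 − 0.5 = 10.5 dB.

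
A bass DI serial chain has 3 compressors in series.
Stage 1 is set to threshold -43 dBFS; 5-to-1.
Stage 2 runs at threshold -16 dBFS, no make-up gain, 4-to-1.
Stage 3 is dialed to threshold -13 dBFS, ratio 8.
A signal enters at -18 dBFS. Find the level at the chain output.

-38 dBFS

Stage 1: 25 dB above -43 dBFS, reduced 5:1 to 5 dB above → -38 dBFS.
Stage 2: -38 dBFS ≤ -16 dBFS, so stage 2 doesn't engage; output -38 dBFS.
Stage 3: below threshold (-38 ≤ -13); passes unchanged; output -38 dBFS.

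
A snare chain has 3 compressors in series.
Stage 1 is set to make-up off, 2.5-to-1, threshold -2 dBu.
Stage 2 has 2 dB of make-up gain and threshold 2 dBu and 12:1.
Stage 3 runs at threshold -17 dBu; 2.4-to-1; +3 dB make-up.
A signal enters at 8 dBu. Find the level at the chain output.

Stage 1: overshoot 10 dB → 10/2.5 = 4 dB → 2 dBu.
Stage 2: 2 dBu ≤ 2 dBu, so stage 2 doesn't engage; make-up brings it to 4 dBu.
Stage 3: 4 dBu is 21 dB over -17 dBu; at 2.4:1 that becomes 8.75 dB over, giving -8.25 dBu; +3 dB make-up → -5.25 dBu.

-5.25 dBu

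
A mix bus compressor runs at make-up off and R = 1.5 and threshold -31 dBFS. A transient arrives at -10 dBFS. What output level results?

The input is 21 dB above the -31 dBFS threshold.
The 21 dB excess becomes 14 dB after 1.5:1 reduction.
So the level is -31 + 14 = -17 dBFS.

-17 dBFS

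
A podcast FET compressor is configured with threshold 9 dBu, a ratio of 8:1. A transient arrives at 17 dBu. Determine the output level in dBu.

17 dBu sits 8 dB over threshold.
At 8:1 the overshoot is divided by 8, leaving 1 dB above threshold.
Output = 9 + 1 = 10 dBu.

10 dBu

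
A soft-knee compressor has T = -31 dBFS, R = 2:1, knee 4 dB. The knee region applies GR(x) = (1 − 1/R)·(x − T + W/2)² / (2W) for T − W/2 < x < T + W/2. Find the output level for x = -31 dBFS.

-31.25 dBFS

x − T + W/2 = -31 − (-31) + 2 = 2.
GR = (1 − 1/2) × 2² / 8 = 0.5 × 4 / 8 = 0.25 dB.
Output = -31 − 0.25 = -31.25 dBFS.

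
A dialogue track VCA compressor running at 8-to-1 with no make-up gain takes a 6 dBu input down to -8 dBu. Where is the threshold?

Gain reduction = 6 − (-8) = 14 dB; output overshoot = GR / (R − 1) = 14 / 7 = 2 dB.
Threshold = output − output overshoot = -8 − 2 = -10 dBu.

-10 dBu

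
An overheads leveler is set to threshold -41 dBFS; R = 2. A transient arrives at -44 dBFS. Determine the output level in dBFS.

-44 dBFS is 3 dB below the -41 dBFS threshold, so no gain reduction is applied.
Output = input = -44 dBFS.

-44 dBFS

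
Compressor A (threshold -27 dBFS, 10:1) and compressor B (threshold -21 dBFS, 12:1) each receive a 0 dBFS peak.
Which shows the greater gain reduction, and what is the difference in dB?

A, by 5.05 dB

A: GR = 27 − 27/10 = 24.3 dB.
B: GR = 21 − 21/12 = 19.25 dB.
A reduces 5.05 dB more.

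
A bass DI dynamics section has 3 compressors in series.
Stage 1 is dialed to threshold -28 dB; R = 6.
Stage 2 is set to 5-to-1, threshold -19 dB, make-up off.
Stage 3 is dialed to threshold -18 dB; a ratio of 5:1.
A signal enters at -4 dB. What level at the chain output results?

-24 dB

Stage 1: overshoot 24 dB → 24/6 = 4 dB → -24 dB.
Stage 2: below threshold (-24 ≤ -19); passes unchanged; output -24 dB.
Stage 3: -24 dB ≤ -18 dB, so stage 3 doesn't engage; output -24 dB.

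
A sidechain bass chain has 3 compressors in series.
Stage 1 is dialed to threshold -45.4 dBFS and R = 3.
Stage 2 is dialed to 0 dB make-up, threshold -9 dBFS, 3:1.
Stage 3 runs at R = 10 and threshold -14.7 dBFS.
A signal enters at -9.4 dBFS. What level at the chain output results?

Stage 1: 36 dB above -45.4 dBFS, reduced 3:1 to 12 dB above → -33.4 dBFS.
Stage 2: below threshold (-33.4 ≤ -9); passes unchanged; output -33.4 dBFS.
Stage 3: below threshold (-33.4 ≤ -14.7); passes unchanged; output -33.4 dBFS.

-33.4 dBFS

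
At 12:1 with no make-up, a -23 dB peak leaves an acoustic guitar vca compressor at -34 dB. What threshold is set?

-35 dB

Input is 12 dB above T (since output overshoot × R = input overshoot: (-34 − T)·12 = -23 − T gives T = -35 dB).
Check: -35 + (-23 − (-35))/12 = -35 + 1 = -34 dB. ✓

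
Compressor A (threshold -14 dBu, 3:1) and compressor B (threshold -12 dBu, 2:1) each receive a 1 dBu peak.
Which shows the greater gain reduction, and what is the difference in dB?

A: overshoot 15 dB → output overshoot 5 dB → GR 10 dB.
B: overshoot 13 dB → output overshoot 6.5 dB → GR 6.5 dB.
A reduces 3.5 dB more.

A, by 3.5 dB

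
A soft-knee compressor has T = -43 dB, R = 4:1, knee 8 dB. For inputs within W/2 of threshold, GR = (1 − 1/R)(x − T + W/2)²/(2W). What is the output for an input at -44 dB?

x − T + W/2 = -44 − (-43) + 4 = 3.
GR = (1 − 1/4) × 3² / 16 = 0.75 × 9 / 16 = 0.421875 dB.
Output = -44 − 0.421875 = -44.421875 dB.

-44.421875 dB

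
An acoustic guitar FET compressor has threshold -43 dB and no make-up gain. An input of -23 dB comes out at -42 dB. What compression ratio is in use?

20:1

Input overshoot = -23 − (-43) = 20 dB; output overshoot = -42 − (-43) = 1 dB.
Ratio = 20 / 1 = 20.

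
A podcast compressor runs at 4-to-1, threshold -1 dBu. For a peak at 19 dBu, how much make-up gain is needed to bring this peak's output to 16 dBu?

12 dB

Without make-up, output = threshold + overshoot/4 = -1 + 5 = 4 dBu.
Gap to target: 12 dB.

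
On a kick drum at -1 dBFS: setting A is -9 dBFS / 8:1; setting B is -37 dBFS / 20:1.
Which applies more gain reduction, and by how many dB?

A: 8 dB over, compressed to 1 dB over, so 7 dB of GR.
B: 36 dB over, compressed to 1.8 dB over, so 34.2 dB of GR.
B applies 27.2 dB more gain reduction.

B, by 27.2 dB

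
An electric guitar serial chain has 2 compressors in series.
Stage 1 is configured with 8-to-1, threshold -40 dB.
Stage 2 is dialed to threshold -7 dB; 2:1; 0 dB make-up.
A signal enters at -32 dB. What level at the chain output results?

Stage 1: 8 dB above -40 dB, reduced 8:1 to 1 dB above → -39 dB.
Stage 2: -39 dB is at or below the -7 dB threshold — no compression; output -39 dB.

-39 dB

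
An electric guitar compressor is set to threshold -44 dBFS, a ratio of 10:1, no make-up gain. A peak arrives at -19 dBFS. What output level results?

Overshoot: -19 − (-44) = 25 dB.
10:1 compression reduces that to 25/10 = 2.5 dB over.
So the level is -44 + 2.5 = -41.5 dBFS.

-41.5 dBFS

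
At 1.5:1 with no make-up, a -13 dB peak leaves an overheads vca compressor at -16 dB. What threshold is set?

Input is 9 dB above T (since output overshoot × R = input overshoot: (-16 − T)·1.5 = -13 − T gives T = -22 dB).
Check: -22 + (-13 − (-22))/1.5 = -22 + 6 = -16 dB. ✓

-22 dB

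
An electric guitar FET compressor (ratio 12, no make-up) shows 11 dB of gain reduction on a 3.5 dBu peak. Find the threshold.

-8.5 dBu

Let T be the threshold. Output overshoot = (input overshoot)/R, so -7.5 − T = (3.5 − T)/12.
12·(-7.5 − T) = 3.5 − T → 11·T = -90 − 3.5 = -93.5.
T = -93.5/11 = -8.5 dBu.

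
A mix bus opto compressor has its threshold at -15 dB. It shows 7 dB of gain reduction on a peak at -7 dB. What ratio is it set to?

8:1

Input overshoot = -7 − (-15) = 8 dB.
Output overshoot = 8 − 7 = 1 dB.
Ratio = input overshoot / output overshoot = 8 / 1 = 8.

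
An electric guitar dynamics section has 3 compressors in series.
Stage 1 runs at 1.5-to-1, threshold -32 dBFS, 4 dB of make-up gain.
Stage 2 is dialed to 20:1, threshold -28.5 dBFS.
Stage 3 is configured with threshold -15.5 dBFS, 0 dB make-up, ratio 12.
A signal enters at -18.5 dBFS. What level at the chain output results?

Stage 1: overshoot 13.5 dB → 13.5/1.5 = 9 dB → -23 dBFS; +4 dB make-up → -19 dBFS.
Stage 2: 9.5 dB above -28.5 dBFS, reduced 20:1 to 0.475 dB above → -28.025 dBFS.
Stage 3: -28.025 dBFS ≤ -15.5 dBFS, so stage 3 doesn't engage; output -28.025 dBFS.

-28.025 dBFS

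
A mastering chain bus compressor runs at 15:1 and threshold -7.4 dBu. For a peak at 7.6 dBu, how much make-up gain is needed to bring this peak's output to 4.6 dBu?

11 dB

Overshoot 15 dB → 15/15 = 1 dB after compression, so the compressed level is -7.4 + 1 = -6.4 dBu.
Make-up = target − compressed = 4.6 − (-6.4) = 11 dB.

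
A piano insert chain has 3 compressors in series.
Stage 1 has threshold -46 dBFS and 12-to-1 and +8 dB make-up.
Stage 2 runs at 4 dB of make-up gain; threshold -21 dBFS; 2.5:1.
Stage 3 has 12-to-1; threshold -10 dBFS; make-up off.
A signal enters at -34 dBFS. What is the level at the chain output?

Stage 1: 12 dB above -46 dBFS, reduced 12:1 to 1 dB above → -45 dBFS; +8 dB make-up → -37 dBFS.
Stage 2: -37 dBFS is at or below the -21 dBFS threshold — no compression; make-up brings it to -33 dBFS.
Stage 3: below threshold (-33 ≤ -10); passes unchanged; output -33 dBFS.

-33 dBFS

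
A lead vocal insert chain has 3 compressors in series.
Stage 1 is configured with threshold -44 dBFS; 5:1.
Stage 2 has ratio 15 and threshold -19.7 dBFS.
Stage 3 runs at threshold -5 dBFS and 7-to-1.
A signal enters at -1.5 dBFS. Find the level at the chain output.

-35.5 dBFS

Stage 1: 42.5 dB above -44 dBFS, reduced 5:1 to 8.5 dB above → -35.5 dBFS.
Stage 2: -35.5 dBFS ≤ -19.7 dBFS, so stage 2 doesn't engage; output -35.5 dBFS.
Stage 3: -35.5 dBFS ≤ -5 dBFS, so stage 3 doesn't engage; output -35.5 dBFS.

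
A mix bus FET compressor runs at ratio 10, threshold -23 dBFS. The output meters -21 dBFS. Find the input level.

-3 dBFS

Post-compression overshoot = -21 − (-23) = 2 dB.
Before 10:1 compression the overshoot was 2 × 10 = 20 dB, so input = -23 + 20 = -3 dBFS.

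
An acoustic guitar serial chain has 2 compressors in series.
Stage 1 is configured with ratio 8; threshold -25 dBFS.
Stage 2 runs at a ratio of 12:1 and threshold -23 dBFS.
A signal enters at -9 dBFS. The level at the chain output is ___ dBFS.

Stage 1: overshoot 16 dB → 16/8 = 2 dB → -23 dBFS.
Stage 2: -23 dBFS is at or below the -23 dBFS threshold — no compression; output -23 dBFS.

-23 dBFS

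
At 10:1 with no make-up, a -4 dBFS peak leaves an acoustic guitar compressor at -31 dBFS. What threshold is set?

Gain reduction = -4 − (-31) = 27 dB; output overshoot = GR / (R − 1) = 27 / 9 = 3 dB.
Threshold = output − output overshoot = -31 − 3 = -34 dBFS.

-34 dBFS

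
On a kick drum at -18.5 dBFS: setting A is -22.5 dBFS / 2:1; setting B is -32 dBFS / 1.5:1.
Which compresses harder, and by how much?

A: overshoot 4 dB → output overshoot 2 dB → GR 2 dB.
B: overshoot 13.5 dB → output overshoot 9 dB → GR 4.5 dB.
B applies 2.5 dB more gain reduction.

B, by 2.5 dB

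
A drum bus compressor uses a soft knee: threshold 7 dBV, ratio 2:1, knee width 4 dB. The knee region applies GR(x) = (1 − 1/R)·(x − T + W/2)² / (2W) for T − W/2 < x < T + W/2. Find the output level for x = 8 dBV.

7.4375 dBV

x − T + W/2 = 8 − 7 + 2 = 3.
GR = (1 − 1/2) × 3² / 8 = 0.5 × 9 / 8 = 0.5625 dB.
Output = 8 − 0.5625 = 7.4375 dBV.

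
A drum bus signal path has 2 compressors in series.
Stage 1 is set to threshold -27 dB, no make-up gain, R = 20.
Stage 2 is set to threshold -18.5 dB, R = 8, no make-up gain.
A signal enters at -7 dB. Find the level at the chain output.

Stage 1: 20 dB above -27 dB, reduced 20:1 to 1 dB above → -26 dB.
Stage 2: -26 dB is at or below the -18.5 dB threshold — no compression; output -26 dB.

-26 dB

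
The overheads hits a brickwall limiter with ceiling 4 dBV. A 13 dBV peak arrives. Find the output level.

At ∞:1, everything above 4 dBV is held at the ceiling.

4 dBV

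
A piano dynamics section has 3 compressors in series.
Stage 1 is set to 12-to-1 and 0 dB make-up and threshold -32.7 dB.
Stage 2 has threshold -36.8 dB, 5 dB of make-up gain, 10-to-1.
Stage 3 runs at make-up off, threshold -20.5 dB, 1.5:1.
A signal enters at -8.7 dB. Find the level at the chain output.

-31.19 dB

Stage 1: -8.7 dB is 24 dB over -32.7 dB; at 12:1 that becomes 2 dB over, giving -30.7 dB.
Stage 2: overshoot 6.1 dB → 6.1/10 = 0.61 dB → -36.19 dB; +5 dB make-up → -31.19 dB.
Stage 3: -31.19 dB is at or below the -20.5 dB threshold — no compression; output -31.19 dB.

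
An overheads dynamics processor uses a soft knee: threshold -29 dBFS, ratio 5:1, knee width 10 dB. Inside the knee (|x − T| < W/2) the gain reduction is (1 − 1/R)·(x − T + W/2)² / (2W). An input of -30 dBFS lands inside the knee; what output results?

x − T + W/2 = -30 − (-29) + 5 = 4.
GR = (1 − 1/5) × 4² / 20 = 0.8 × 16 / 20 = 0.64 dB.
Output = -30 − 0.64 = -30.64 dBFS.

-30.64 dBFS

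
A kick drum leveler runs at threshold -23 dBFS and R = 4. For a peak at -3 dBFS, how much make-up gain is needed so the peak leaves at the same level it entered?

Overshoot 20 dB → 20/4 = 5 dB after compression, so the compressed level is -23 + 5 = -18 dBFS.
Make-up = target − compressed = -3 − (-18) = 15 dB.

15 dB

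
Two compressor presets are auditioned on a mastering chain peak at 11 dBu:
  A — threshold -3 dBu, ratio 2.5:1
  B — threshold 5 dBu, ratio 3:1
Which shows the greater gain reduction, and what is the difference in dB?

A: overshoot 14 dB → output overshoot 5.6 dB → GR 8.4 dB.
B: overshoot 6 dB → output overshoot 2 dB → GR 4 dB.
A reduces 4.4 dB more.

A, by 4.4 dB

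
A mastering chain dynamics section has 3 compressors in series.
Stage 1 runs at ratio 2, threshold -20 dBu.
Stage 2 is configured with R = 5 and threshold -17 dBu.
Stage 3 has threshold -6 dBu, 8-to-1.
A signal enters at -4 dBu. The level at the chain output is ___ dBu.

-16 dBu

Stage 1: 16 dB above -20 dBu, reduced 2:1 to 8 dB above → -12 dBu.
Stage 2: overshoot 5 dB → 5/5 = 1 dB → -16 dBu.
Stage 3: -16 dBu is at or below the -6 dBu threshold — no compression; output -16 dBu.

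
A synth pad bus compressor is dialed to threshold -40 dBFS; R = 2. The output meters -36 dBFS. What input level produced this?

The compressed level sits -36 − (-40) = 4 dB over threshold.
Before 2:1 compression the overshoot was 4 × 2 = 8 dB, so input = -40 + 8 = -32 dBFS.

-32 dBFS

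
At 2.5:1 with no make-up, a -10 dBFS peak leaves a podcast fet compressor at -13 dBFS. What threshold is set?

Let T be the threshold. Output overshoot = (input overshoot)/R, so -13 − T = (-10 − T)/2.5.
2.5·(-13 − T) = -10 − T → 1.5·T = -32.5 − (-10) = -22.5.
T = -22.5/1.5 = -15 dBFS.

-15 dBFS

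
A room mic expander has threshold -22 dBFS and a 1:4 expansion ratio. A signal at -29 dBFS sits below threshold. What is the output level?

-50 dBFS

Below threshold, a 1:4 expander applies gain = (4−1)×(T − x) of attenuation.
(4−1) × 7 = 21 dB, so output = -29 − 21 = -50 dBFS.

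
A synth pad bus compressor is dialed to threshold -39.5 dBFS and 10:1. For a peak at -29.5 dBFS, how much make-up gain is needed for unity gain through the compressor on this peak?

9 dB

Overshoot 10 dB → 10/10 = 1 dB after compression, so the compressed level is -39.5 + 1 = -38.5 dBFS.
Make-up = target − compressed = -29.5 − (-38.5) = 9 dB.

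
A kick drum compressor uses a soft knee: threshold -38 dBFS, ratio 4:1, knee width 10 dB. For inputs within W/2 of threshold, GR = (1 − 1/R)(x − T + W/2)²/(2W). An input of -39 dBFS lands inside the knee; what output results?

x − T + W/2 = -39 − (-38) + 5 = 4.
GR = (1 − 1/4) × 4² / 20 = 0.75 × 16 / 20 = 0.6 dB.
Output = -39 − 0.6 = -39.6 dBFS.

-39.6 dBFS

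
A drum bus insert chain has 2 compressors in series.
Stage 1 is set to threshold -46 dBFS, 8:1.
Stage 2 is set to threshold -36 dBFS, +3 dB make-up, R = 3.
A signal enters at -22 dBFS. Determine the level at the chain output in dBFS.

Stage 1: 24 dB above -46 dBFS, reduced 8:1 to 3 dB above → -43 dBFS.
Stage 2: below threshold (-43 ≤ -36); passes unchanged; make-up brings it to -40 dBFS.

-40 dBFS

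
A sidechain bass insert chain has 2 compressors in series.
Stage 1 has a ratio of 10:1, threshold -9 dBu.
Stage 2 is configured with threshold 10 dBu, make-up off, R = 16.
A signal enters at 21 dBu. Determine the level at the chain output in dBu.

Stage 1: 21 dBu is 30 dB over -9 dBu; at 10:1 that becomes 3 dB over, giving -6 dBu.
Stage 2: -6 dBu is at or below the 10 dBu threshold — no compression; output -6 dBu.

-6 dBu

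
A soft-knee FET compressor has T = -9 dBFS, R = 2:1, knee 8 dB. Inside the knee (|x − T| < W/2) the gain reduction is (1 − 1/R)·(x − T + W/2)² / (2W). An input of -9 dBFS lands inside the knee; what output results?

x − T + W/2 = -9 − (-9) + 4 = 4.
GR = (1 − 1/2) × 4² / 16 = 0.5 × 16 / 16 = 0.5 dB.
Output = -9 − 0.5 = -9.5 dBFS.

-9.5 dBFS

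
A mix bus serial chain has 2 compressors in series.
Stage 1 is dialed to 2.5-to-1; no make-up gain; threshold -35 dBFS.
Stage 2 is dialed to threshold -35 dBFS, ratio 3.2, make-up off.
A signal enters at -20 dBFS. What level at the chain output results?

-33.125 dBFS

Stage 1: 15 dB above -35 dBFS, reduced 2.5:1 to 6 dB above → -29 dBFS.
Stage 2: overshoot 6 dB → 6/3.2 = 1.875 dB → -33.125 dBFS.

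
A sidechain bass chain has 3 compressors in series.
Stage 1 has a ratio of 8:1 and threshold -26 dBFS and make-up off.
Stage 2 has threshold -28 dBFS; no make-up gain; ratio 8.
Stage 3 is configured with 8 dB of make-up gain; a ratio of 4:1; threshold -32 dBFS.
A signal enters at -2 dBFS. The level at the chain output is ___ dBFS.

Stage 1: overshoot 24 dB → 24/8 = 3 dB → -23 dBFS.
Stage 2: -23 dBFS is 5 dB over -28 dBFS; at 8:1 that becomes 0.625 dB over, giving -27.375 dBFS.
Stage 3: overshoot 4.625 dB → 4.625/4 = 1.15625 dB → -30.84375 dBFS; +8 dB make-up → -22.84375 dBFS.

-22.84375 dBFS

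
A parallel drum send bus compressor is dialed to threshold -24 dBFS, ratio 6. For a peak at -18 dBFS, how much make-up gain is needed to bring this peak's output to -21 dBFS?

2 dB

Overshoot 6 dB → 6/6 = 1 dB after compression, so the compressed level is -24 + 1 = -23 dBFS.
Make-up = target − compressed = -21 − (-23) = 2 dB.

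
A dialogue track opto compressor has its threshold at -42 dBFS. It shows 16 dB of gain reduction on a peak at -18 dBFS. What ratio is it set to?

3:1

Input overshoot = -18 − (-42) = 24 dB.
Output overshoot = 24 − 16 = 8 dB.
Ratio = input overshoot / output overshoot = 24 / 8 = 3.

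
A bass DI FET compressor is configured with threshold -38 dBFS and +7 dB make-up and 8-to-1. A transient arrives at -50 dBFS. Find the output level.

-43 dBFS

-50 dBFS is 12 dB below the -38 dBFS threshold, so no gain reduction is applied.
Make-up gain adds 7 dB: -50 + 7 = -43 dBFS.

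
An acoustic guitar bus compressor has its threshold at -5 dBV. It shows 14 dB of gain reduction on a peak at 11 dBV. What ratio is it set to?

Input overshoot = 11 − (-5) = 16 dB.
Output overshoot = 16 − 14 = 2 dB.
Ratio = input overshoot / output overshoot = 16 / 2 = 8.

8:1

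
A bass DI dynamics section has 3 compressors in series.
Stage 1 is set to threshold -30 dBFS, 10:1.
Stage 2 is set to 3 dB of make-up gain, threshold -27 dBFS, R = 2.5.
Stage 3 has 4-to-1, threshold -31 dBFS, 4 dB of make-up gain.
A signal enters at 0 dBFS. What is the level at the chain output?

-25.25 dBFS

Stage 1: 0 dBFS is 30 dB over -30 dBFS; at 10:1 that becomes 3 dB over, giving -27 dBFS.
Stage 2: -27 dBFS ≤ -27 dBFS, so stage 2 doesn't engage; make-up brings it to -24 dBFS.
Stage 3: -24 dBFS is 7 dB over -31 dBFS; at 4:1 that becomes 1.75 dB over, giving -29.25 dBFS; +4 dB make-up → -25.25 dBFS.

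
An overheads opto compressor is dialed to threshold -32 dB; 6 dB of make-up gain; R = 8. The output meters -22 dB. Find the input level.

Remove make-up: -22 − 6 = -28 dB.
Post-compression overshoot = -28 − (-32) = 4 dB.
Before 8:1 compression the overshoot was 4 × 8 = 32 dB, so input = -32 + 32 = 0 dB.

0 dB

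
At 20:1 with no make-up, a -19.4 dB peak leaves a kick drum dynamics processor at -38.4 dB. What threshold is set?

Let T be the threshold. Output overshoot = (input overshoot)/R, so -38.4 − T = (-19.4 − T)/20.
20·(-38.4 − T) = -19.4 − T → 19·T = -768 − (-19.4) = -748.6.
T = -748.6/19 = -39.4 dB.

-39.4 dB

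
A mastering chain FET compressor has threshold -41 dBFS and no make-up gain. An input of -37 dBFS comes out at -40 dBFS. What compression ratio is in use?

4:1

Input overshoot = -37 − (-41) = 4 dB; output overshoot = -40 − (-41) = 1 dB.
Ratio = 4 / 1 = 4.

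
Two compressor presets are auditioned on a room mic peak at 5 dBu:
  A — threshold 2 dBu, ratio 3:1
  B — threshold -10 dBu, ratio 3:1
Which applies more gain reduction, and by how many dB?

A: overshoot 3 dB → output overshoot 1 dB → GR 2 dB.
B: overshoot 15 dB → output overshoot 5 dB → GR 10 dB.
B applies 8 dB more gain reduction.

B, by 8 dB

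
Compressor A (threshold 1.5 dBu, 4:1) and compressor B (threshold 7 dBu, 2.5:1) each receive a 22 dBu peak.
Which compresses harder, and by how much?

A, by 6.375 dB

A: 20.5 dB over, compressed to 5.125 dB over, so 15.375 dB of GR.
B: 15 dB over, compressed to 6 dB over, so 9 dB of GR.
A reduces 6.375 dB more.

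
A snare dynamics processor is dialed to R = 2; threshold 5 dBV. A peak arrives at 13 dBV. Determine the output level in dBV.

9 dBV

13 dBV sits 8 dB over threshold.
2:1 compression reduces that to 8/2 = 4 dB over.
Output = 5 + 4 = 9 dBV.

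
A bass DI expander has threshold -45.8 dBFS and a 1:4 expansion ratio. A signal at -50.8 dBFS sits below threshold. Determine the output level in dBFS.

Undershoot = (-45.8) − (-50.8) = 5 dB.
At 1:4, that expands to 20 dB under threshold.
Output = -45.8 − 20 = -65.8 dBFS.

-65.8 dBFS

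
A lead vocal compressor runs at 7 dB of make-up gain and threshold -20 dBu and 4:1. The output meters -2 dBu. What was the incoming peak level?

24 dBu

Before make-up, the level was -2 − 7 = -9 dBu.
The compressed level sits -9 − (-20) = 11 dB over threshold.
Undo the ratio: input overshoot = 11 × 4 = 44 dB, giving input = 24 dBu.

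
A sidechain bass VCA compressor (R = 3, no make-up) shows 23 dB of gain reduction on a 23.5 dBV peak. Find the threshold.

Gain reduction = 23.5 − 0.5 = 23 dB; output overshoot = GR / (R − 1) = 23 / 2 = 11.5 dB.
Threshold = output − output overshoot = 0.5 − 11.5 = -11 dBV.

-11 dBV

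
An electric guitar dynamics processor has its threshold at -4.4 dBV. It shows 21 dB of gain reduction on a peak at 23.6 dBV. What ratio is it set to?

Input overshoot = 23.6 − (-4.4) = 28 dB.
Output overshoot = 28 − 21 = 7 dB.
Ratio = input overshoot / output overshoot = 28 / 7 = 4.

4:1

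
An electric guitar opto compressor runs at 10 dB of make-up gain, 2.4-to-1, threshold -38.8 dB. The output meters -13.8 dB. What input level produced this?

-2.8 dB

Remove make-up: -13.8 − 10 = -23.8 dB.
That's 15 dB above the -38.8 dB threshold.
Input overshoot = R × output overshoot = 36 dB → input = -38.8 + 36 = -2.8 dB.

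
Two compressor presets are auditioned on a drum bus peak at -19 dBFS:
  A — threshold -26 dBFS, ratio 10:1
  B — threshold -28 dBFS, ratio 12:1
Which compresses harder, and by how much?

A: 7 dB over, compressed to 0.7 dB over, so 6.3 dB of GR.
B: 9 dB over, compressed to 0.75 dB over, so 8.25 dB of GR.
B reduces 1.95 dB more.

B, by 1.95 dB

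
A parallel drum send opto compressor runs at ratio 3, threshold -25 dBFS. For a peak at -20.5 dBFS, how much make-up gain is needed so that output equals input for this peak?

The peak compresses to -25 + 4.5/3 = -23.5 dBFS.
To reach -20.5 dBFS requires -20.5 − (-23.5) = 3 dB of make-up.

3 dB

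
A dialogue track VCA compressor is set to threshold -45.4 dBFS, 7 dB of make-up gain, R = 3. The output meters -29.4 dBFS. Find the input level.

Before make-up, the level was -29.4 − 7 = -36.4 dBFS.
That's 9 dB above the -45.4 dBFS threshold.
Before 3:1 compression the overshoot was 9 × 3 = 27 dB, so input = -45.4 + 27 = -18.4 dBFS.

-18.4 dBFS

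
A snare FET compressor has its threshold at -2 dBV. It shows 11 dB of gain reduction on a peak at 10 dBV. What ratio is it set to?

12:1

Input overshoot = 10 − (-2) = 12 dB.
Output overshoot = 12 − 11 = 1 dB.
Ratio = input overshoot / output overshoot = 12 / 1 = 12.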